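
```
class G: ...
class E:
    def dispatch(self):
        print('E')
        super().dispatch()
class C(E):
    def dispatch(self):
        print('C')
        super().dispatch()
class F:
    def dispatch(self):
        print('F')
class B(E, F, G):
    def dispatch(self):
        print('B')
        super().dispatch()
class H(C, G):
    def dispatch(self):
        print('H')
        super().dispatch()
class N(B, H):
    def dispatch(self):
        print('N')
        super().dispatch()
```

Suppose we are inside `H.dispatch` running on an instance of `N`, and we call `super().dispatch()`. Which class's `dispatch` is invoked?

C

L[N] = N + merge(L[B], L[H], [B H])
  take B:  [B E F G object] + [H C E G object] + [B H]
  take H:  [E F G object] + [H C E G object] + [H]
  take C:  [E F G object] + [C E G object]
  take E:  [E F G object] + [E G object]
  take F:  [F G object] + [G object]
  take G:  [G object] + [G object]
  take object:  [object] + [object]
MRO: N B H C E F G object
super() in H.dispatch on a N instance goes to the class after H in N's MRO: C.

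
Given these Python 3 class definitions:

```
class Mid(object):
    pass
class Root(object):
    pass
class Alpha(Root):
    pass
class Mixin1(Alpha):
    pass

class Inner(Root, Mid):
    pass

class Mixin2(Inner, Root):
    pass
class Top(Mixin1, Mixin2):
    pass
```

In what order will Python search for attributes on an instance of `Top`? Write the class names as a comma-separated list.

Top, Mixin1, Alpha, Mixin2, Inner, Root, Mid, object

L[Top] = Top + merge(L[Mixin1], L[Mixin2], [Mixin1 Mixin2])
  take Mixin1:  [Mixin1 Alpha Root object] + [Mixin2 Inner Root Mid object] + [Mixin1 Mixin2]
  take Alpha:  [Alpha Root object] + [Mixin2 Inner Root Mid object] + [Mixin2]
  take Mixin2:  [Root object] + [Mixin2 Inner Root Mid object] + [Mixin2]
  take Inner:  [Root object] + [Inner Root Mid object]
  take Root:  [Root object] + [Root Mid object]
  take Mid:  [object] + [Mid object]
  take object:  [object] + [object]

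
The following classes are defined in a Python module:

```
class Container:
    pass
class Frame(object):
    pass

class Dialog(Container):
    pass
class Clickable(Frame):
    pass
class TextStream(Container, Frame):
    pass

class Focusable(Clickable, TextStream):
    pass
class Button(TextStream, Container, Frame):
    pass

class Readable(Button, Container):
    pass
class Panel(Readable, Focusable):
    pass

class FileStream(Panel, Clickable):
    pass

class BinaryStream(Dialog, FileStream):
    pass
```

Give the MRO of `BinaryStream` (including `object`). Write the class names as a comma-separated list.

L[BinaryStream] = BinaryStream + merge(L[Dialog], L[FileStream], [Dialog FileStream])
  take Dialog:  [Dialog Container object] + [FileStream Panel Readable Button Focusable Clickable TextStream Container Frame object] + [Dialog FileStream]
  take FileStream:  [Container object] + [FileStream Panel Readable Button Focusable Clickable TextStream Container Frame object] + [FileStream]
  take Panel:  [Container object] + [Panel Readable Button Focusable Clickable TextStream Container Frame object]
  take Readable:  [Container object] + [Readable Button Focusable Clickable TextStream Container Frame object]
  take Button:  [Container object] + [Button Focusable Clickable TextStream Container Frame object]
  take Focusable:  [Container object] + [Focusable Clickable TextStream Container Frame object]
  take Clickable:  [Container object] + [Clickable TextStream Container Frame object]
  take TextStream:  [Container object] + [TextStream Container Frame object]
  take Container:  [Container object] + [Container Frame object]
  take Frame:  [object] + [Frame object]
  take object:  [object] + [object]

BinaryStream, Dialog, FileStream, Panel, Readable, Button, Focusable, Clickable, TextStream, Container, Frame, object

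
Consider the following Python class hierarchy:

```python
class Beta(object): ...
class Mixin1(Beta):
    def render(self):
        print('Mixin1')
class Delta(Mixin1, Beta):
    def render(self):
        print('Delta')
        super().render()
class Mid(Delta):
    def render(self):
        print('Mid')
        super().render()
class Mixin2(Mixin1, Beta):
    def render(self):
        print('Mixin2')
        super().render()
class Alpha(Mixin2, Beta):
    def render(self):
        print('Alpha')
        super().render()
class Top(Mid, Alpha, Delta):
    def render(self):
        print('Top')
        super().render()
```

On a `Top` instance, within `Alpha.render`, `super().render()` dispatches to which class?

L[Top] = Top + merge(L[Mid], L[Alpha], L[Delta], [Mid Alpha Delta])
  take Mid:  [Mid Delta Mixin1 Beta object] + [Alpha Mixin2 Mixin1 Beta object] + [Delta Mixin1 Beta object] + [Mid Alpha Delta]
  take Alpha:  [Delta Mixin1 Beta object] + [Alpha Mixin2 Mixin1 Beta object] + [Delta Mixin1 Beta object] + [Alpha Delta]
  take Delta:  [Delta Mixin1 Beta object] + [Mixin2 Mixin1 Beta object] + [Delta Mixin1 Beta object] + [Delta]
  take Mixin2:  [Mixin1 Beta object] + [Mixin2 Mixin1 Beta object] + [Mixin1 Beta object]
  take Mixin1:  [Mixin1 Beta object] + [Mixin1 Beta object] + [Mixin1 Beta object]
  take Beta:  [Beta object] + [Beta object] + [Beta object]
  take object:  [object] + [object] + [object]
MRO: Top Mid Alpha Delta Mixin2 Mixin1 Beta object
super() in Alpha.render on a Top instance goes to the class after Alpha in Top's MRO: Delta.

Delta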